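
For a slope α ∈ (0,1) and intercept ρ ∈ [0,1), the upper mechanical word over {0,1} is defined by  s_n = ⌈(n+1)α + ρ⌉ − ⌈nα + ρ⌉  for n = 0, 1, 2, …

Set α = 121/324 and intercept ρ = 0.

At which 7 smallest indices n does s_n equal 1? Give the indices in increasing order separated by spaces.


n=0: ⌈121/324⌉−⌈0/324⌉ = 1−0 = 1  ← one
n=1: ⌈242/324⌉−⌈121/324⌉ = 1−1 = 0
n=2: ⌈363/324⌉−⌈242/324⌉ = 2−1 = 1  ← one
n=3: ⌈484/324⌉−⌈363/324⌉ = 2−2 = 0
n=4: ⌈605/324⌉−⌈484/324⌉ = 2−2 = 0
n=5: ⌈726/324⌉−⌈605/324⌉ = 3−2 = 1  ← one
n=6: ⌈847/324⌉−⌈726/324⌉ = 3−3 = 0
n=7: ⌈968/324⌉−⌈847/324⌉ = 3−3 = 0
n=8: ⌈1089/324⌉−⌈968/324⌉ = 4−3 = 1  ← one
n=9: ⌈1210/324⌉−⌈1089/324⌉ = 4−4 = 0
n=10: ⌈1331/324⌉−⌈1210/324⌉ = 5−4 = 1  ← one
n=11: ⌈1452/324⌉−⌈1331/324⌉ = 5−5 = 0
n=12: ⌈1573/324⌉−⌈1452/324⌉ = 5−5 = 0
n=13: ⌈1694/324⌉−⌈1573/324⌉ = 6−5 = 1  ← one
n=14: ⌈1815/324⌉−⌈1694/324⌉ = 6−6 = 0
n=15: ⌈1936/324⌉−⌈1815/324⌉ = 6−6 = 0
n=16: ⌈2057/324⌉−⌈1936/324⌉ = 7−6 = 1  ← one
positions of the first 7 ones: 0 2 5 8 10 13 16

0 2 5 8 10 13 16


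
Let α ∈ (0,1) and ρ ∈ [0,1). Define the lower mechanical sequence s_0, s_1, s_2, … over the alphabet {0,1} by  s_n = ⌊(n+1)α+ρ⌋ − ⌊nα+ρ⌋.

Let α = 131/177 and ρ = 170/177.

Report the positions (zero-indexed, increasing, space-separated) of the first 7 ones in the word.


n=0: ⌊301/177⌋−⌊170/177⌋ = 1−0 = 1  ← one
n=1: ⌊432/177⌋−⌊301/177⌋ = 2−1 = 1  ← one
n=2: ⌊563/177⌋−⌊432/177⌋ = 3−2 = 1  ← one
n=3: ⌊694/177⌋−⌊563/177⌋ = 3−3 = 0
n=4: ⌊825/177⌋−⌊694/177⌋ = 4−3 = 1  ← one
n=5: ⌊956/177⌋−⌊825/177⌋ = 5−4 = 1  ← one
n=6: ⌊1087/177⌋−⌊956/177⌋ = 6−5 = 1  ← one
n=7: ⌊1218/177⌋−⌊1087/177⌋ = 6−6 = 0
n=8: ⌊1349/177⌋−⌊1218/177⌋ = 7−6 = 1  ← one
positions of the first 7 ones: 0 1 2 4 5 6 8

0 1 2 4 5 6 8


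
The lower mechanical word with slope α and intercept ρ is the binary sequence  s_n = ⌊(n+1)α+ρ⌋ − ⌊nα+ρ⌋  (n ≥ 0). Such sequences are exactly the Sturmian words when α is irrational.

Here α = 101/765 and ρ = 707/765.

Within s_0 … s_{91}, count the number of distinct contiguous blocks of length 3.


4

t_n = ⌊(n·101+707)/765⌋ for n = 0 … 92:
  n=0…9: ⌊707/765⌋=0 ⌊808/765⌋=1 ⌊909/765⌋=1 ⌊1010/765⌋=1 ⌊1111/765⌋=1 ⌊1212/765⌋=1 ⌊1313/765⌋=1 ⌊1414/765⌋=1 ⌊1515/765⌋=1 ⌊1616/765⌋=2
  n=10…19: ⌊1717/765⌋=2 ⌊1818/765⌋=2 ⌊1919/765⌋=2 ⌊2020/765⌋=2 ⌊2121/765⌋=2 ⌊2222/765⌋=2 ⌊2323/765⌋=3 ⌊2424/765⌋=3 ⌊2525/765⌋=3 ⌊2626/765⌋=3
  n=20…29: ⌊2727/765⌋=3 ⌊2828/765⌋=3 ⌊2929/765⌋=3 ⌊3030/765⌋=3 ⌊3131/765⌋=4 ⌊3232/765⌋=4 ⌊3333/765⌋=4 ⌊3434/765⌋=4 ⌊3535/765⌋=4 ⌊3636/765⌋=4
  n=30…39: ⌊3737/765⌋=4 ⌊3838/765⌋=5 ⌊3939/765⌋=5 ⌊4040/765⌋=5 ⌊4141/765⌋=5 ⌊4242/765⌋=5 ⌊4343/765⌋=5 ⌊4444/765⌋=5 ⌊4545/765⌋=5 ⌊4646/765⌋=6
  n=40…49: ⌊4747/765⌋=6 ⌊4848/765⌋=6 ⌊4949/765⌋=6 ⌊5050/765⌋=6 ⌊5151/765⌋=6 ⌊5252/765⌋=6 ⌊5353/765⌋=6 ⌊5454/765⌋=7 ⌊5555/765⌋=7 ⌊5656/765⌋=7
  n=50…59: ⌊5757/765⌋=7 ⌊5858/765⌋=7 ⌊5959/765⌋=7 ⌊6060/765⌋=7 ⌊6161/765⌋=8 ⌊6262/765⌋=8 ⌊6363/765⌋=8 ⌊6464/765⌋=8 ⌊6565/765⌋=8 ⌊6666/765⌋=8
  n=60…69: ⌊6767/765⌋=8 ⌊6868/765⌋=8 ⌊6969/765⌋=9 ⌊7070/765⌋=9 ⌊7171/765⌋=9 ⌊7272/765⌋=9 ⌊7373/765⌋=9 ⌊7474/765⌋=9 ⌊7575/765⌋=9 ⌊7676/765⌋=10
  n=70…79: ⌊7777/765⌋=10 ⌊7878/765⌋=10 ⌊7979/765⌋=10 ⌊8080/765⌋=10 ⌊8181/765⌋=10 ⌊8282/765⌋=10 ⌊8383/765⌋=10 ⌊8484/765⌋=11 ⌊8585/765⌋=11 ⌊8686/765⌋=11
  n=80…89: ⌊8787/765⌋=11 ⌊8888/765⌋=11 ⌊8989/765⌋=11 ⌊9090/765⌋=11 ⌊9191/765⌋=12 ⌊9292/765⌋=12 ⌊9393/765⌋=12 ⌊9494/765⌋=12 ⌊9595/765⌋=12 ⌊9696/765⌋=12
  n=90…92: ⌊9797/765⌋=12 ⌊9898/765⌋=12 ⌊9999/765⌋=13
s_n = t_(n+1) − t_n for n = 0 … 91 gives
prefix = 10000000100000010000000100000010000000100000001000000100000001000000100000001000000100000001
slide a length-3 window over [0..2] … [89..91] (90 windows); first occurrence of each distinct factor:
  [  0..  2] 100
  [  1..  3] 000
  [  6..  8] 001
  [  7..  9] 010
  (the other 86 windows repeat one of these)
distinct factors: {000, 001, 010, 100}
count = 4  (Sturmian bound for length 3 is 4)


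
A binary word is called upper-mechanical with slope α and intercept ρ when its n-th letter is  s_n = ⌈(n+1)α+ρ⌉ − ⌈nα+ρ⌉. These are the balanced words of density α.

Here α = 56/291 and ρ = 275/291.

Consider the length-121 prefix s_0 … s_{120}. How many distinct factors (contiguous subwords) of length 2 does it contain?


t_n = ⌈(n·56+275)/291⌉ for n = 0 … 121:
  n=0…9: ⌈275/291⌉=1 ⌈331/291⌉=2 ⌈387/291⌉=2 ⌈443/291⌉=2 ⌈499/291⌉=2 ⌈555/291⌉=2 ⌈611/291⌉=3 ⌈667/291⌉=3 ⌈723/291⌉=3 ⌈779/291⌉=3
  n=10…19: ⌈835/291⌉=3 ⌈891/291⌉=4 ⌈947/291⌉=4 ⌈1003/291⌉=4 ⌈1059/291⌉=4 ⌈1115/291⌉=4 ⌈1171/291⌉=5 ⌈1227/291⌉=5 ⌈1283/291⌉=5 ⌈1339/291⌉=5
  n=20…29: ⌈1395/291⌉=5 ⌈1451/291⌉=5 ⌈1507/291⌉=6 ⌈1563/291⌉=6 ⌈1619/291⌉=6 ⌈1675/291⌉=6 ⌈1731/291⌉=6 ⌈1787/291⌉=7 ⌈1843/291⌉=7 ⌈1899/291⌉=7
  n=30…39: ⌈1955/291⌉=7 ⌈2011/291⌉=7 ⌈2067/291⌉=8 ⌈2123/291⌉=8 ⌈2179/291⌉=8 ⌈2235/291⌉=8 ⌈2291/291⌉=8 ⌈2347/291⌉=9 ⌈2403/291⌉=9 ⌈2459/291⌉=9
  n=40…49: ⌈2515/291⌉=9 ⌈2571/291⌉=9 ⌈2627/291⌉=10 ⌈2683/291⌉=10 ⌈2739/291⌉=10 ⌈2795/291⌉=10 ⌈2851/291⌉=10 ⌈2907/291⌉=10 ⌈2963/291⌉=11 ⌈3019/291⌉=11
  n=50…59: ⌈3075/291⌉=11 ⌈3131/291⌉=11 ⌈3187/291⌉=11 ⌈3243/291⌉=12 ⌈3299/291⌉=12 ⌈3355/291⌉=12 ⌈3411/291⌉=12 ⌈3467/291⌉=12 ⌈3523/291⌉=13 ⌈3579/291⌉=13
  n=60…69: ⌈3635/291⌉=13 ⌈3691/291⌉=13 ⌈3747/291⌉=13 ⌈3803/291⌉=14 ⌈3859/291⌉=14 ⌈3915/291⌉=14 ⌈3971/291⌉=14 ⌈4027/291⌉=14 ⌈4083/291⌉=15 ⌈4139/291⌉=15
  n=70…79: ⌈4195/291⌉=15 ⌈4251/291⌉=15 ⌈4307/291⌉=15 ⌈4363/291⌉=15 ⌈4419/291⌉=16 ⌈4475/291⌉=16 ⌈4531/291⌉=16 ⌈4587/291⌉=16 ⌈4643/291⌉=16 ⌈4699/291⌉=17
  n=80…89: ⌈4755/291⌉=17 ⌈4811/291⌉=17 ⌈4867/291⌉=17 ⌈4923/291⌉=17 ⌈4979/291⌉=18 ⌈5035/291⌉=18 ⌈5091/291⌉=18 ⌈5147/291⌉=18 ⌈5203/291⌉=18 ⌈5259/291⌉=19
  n=90…99: ⌈5315/291⌉=19 ⌈5371/291⌉=19 ⌈5427/291⌉=19 ⌈5483/291⌉=19 ⌈5539/291⌉=20 ⌈5595/291⌉=20 ⌈5651/291⌉=20 ⌈5707/291⌉=20 ⌈5763/291⌉=20 ⌈5819/291⌉=20
  n=100…109: ⌈5875/291⌉=21 ⌈5931/291⌉=21 ⌈5987/291⌉=21 ⌈6043/291⌉=21 ⌈6099/291⌉=21 ⌈6155/291⌉=22 ⌈6211/291⌉=22 ⌈6267/291⌉=22 ⌈6323/291⌉=22 ⌈6379/291⌉=22
  n=110…119: ⌈6435/291⌉=23 ⌈6491/291⌉=23 ⌈6547/291⌉=23 ⌈6603/291⌉=23 ⌈6659/291⌉=23 ⌈6715/291⌉=24 ⌈6771/291⌉=24 ⌈6827/291⌉=24 ⌈6883/291⌉=24 ⌈6939/291⌉=24
  n=120…121: ⌈6995/291⌉=25 ⌈7051/291⌉=25
s_n = t_(n+1) − t_n for n = 0 … 120 gives
prefix = 1000010000100001000001000010000100001000010000010000100001000010000100000100001000010000100001000001000010000100001000010
slide a length-2 window over [0..1] … [119..120] (120 windows); first occurrence of each distinct factor:
  [  0..  1] 10
  [  1..  2] 00
  [  4..  5] 01
  (the other 117 windows repeat one of these)
distinct factors: {00, 01, 10}
count = 3  (Sturmian bound for length 2 is 3)

3


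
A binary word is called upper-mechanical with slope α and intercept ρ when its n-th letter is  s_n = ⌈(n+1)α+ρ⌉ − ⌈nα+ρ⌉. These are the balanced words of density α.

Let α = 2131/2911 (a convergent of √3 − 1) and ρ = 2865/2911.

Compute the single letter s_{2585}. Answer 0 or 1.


(n+1)α + ρ = (2586·2131 + 2865) / 2911 = 5513631/2911
nα + ρ     = (2585·2131 + 2865) / 2911 = 5511500/2911
⌈5513631/2911⌉ = 1895,  ⌈5511500/2911⌉ = 1894
s_{2585} = 1895 − 1894 = 1

1


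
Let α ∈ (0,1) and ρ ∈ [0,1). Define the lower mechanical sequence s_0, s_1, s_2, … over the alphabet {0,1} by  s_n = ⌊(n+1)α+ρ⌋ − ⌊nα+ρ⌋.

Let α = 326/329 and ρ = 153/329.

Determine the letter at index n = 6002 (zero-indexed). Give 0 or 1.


1

(n+1)α + ρ = (6003·326 + 153) / 329 = 1957131/329
nα + ρ     = (6002·326 + 153) / 329 = 1956805/329
⌊1957131/329⌋ = 5948,  ⌊1956805/329⌋ = 5947
s_{6002} = 5948 − 5947 = 1


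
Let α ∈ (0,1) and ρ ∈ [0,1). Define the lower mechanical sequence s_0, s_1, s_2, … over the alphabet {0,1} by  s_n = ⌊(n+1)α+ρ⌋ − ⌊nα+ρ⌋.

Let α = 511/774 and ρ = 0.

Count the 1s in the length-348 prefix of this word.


#1s = Σ_{n=0}^{347} s_n = Σ_{n=0}^{347} (⌊(n+1)α+ρ⌋ − ⌊nα+ρ⌋)
the sum telescopes: every ⌊nα+ρ⌋ with 0 < n < 348 appears once with + and once with −, leaving ⌊348α+ρ⌋ − ⌊0·α+ρ⌋
348α + ρ = (348·511) / 774 = 177828/774
ρ = 0/774
⌊177828/774⌋ = 229,  ⌊0/774⌋ = 0
#1s = 229 − 0 = 229

229


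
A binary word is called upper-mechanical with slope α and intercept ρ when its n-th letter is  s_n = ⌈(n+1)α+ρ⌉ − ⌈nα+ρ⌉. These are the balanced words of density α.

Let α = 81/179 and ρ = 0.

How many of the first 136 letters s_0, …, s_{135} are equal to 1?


62

#1s = Σ_{n=0}^{135} s_n = Σ_{n=0}^{135} (⌈(n+1)α+ρ⌉ − ⌈nα+ρ⌉)
the sum telescopes: every ⌈nα+ρ⌉ with 0 < n < 136 appears once with + and once with −, leaving ⌈136α+ρ⌉ − ⌈0·α+ρ⌉
136α + ρ = (136·81) / 179 = 11016/179
ρ = 0/179
⌈11016/179⌉ = 62,  ⌈0/179⌉ = 0
#1s = 62 − 0 = 62


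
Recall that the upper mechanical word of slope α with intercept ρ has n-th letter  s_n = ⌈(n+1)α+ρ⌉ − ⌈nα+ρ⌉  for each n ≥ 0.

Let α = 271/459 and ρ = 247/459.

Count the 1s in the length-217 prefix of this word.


128

#1s = Σ_{n=0}^{216} s_n = Σ_{n=0}^{216} (⌈(n+1)α+ρ⌉ − ⌈nα+ρ⌉)
the sum telescopes: every ⌈nα+ρ⌉ with 0 < n < 217 appears once with + and once with −, leaving ⌈217α+ρ⌉ − ⌈0·α+ρ⌉
217α + ρ = (217·271 + 247) / 459 = 59054/459
ρ = 247/459
⌈59054/459⌉ = 129,  ⌈247/459⌉ = 1
#1s = 129 − 1 = 128


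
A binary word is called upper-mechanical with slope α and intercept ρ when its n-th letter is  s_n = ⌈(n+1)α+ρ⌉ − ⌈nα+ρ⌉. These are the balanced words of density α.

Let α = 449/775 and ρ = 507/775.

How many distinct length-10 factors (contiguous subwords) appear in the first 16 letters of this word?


6

t_n = ⌈(n·449+507)/775⌉ for n = 0 … 16:
  n=0…9: ⌈507/775⌉=1 ⌈956/775⌉=2 ⌈1405/775⌉=2 ⌈1854/775⌉=3 ⌈2303/775⌉=3 ⌈2752/775⌉=4 ⌈3201/775⌉=5 ⌈3650/775⌉=5 ⌈4099/775⌉=6 ⌈4548/775⌉=6
  n=10…16: ⌈4997/775⌉=7 ⌈5446/775⌉=8 ⌈5895/775⌉=8 ⌈6344/775⌉=9 ⌈6793/775⌉=9 ⌈7242/775⌉=10 ⌈7691/775⌉=10
s_n = t_(n+1) − t_n for n = 0 … 15 gives
prefix = 1010110101101010
slide a length-10 window over [0..9] … [6..15] (7 windows); first occurrence of each distinct factor:
  [  0..  9] 1010110101
  [  1.. 10] 0101101011
  [  2.. 11] 1011010110
  [  3.. 12] 0110101101
  [  4.. 13] 1101011010
  [  6.. 15] 0101101010
  (the other 1 window repeats one of these)
distinct factors: {0101101010, 0101101011, 0110101101, 1010110101, 1011010110, 1101011010}
count = 6  (Sturmian bound for length 10 is 11)


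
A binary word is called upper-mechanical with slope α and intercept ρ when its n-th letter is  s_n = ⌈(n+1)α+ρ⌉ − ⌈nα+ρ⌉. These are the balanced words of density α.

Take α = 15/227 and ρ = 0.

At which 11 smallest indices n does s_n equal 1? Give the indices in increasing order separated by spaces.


0 15 30 45 60 75 90 105 121 136 151

n=0: ⌈15/227⌉−⌈0/227⌉ = 1−0 = 1  ← one
n=1: ⌈30/227⌉−⌈15/227⌉ = 1−1 = 0
n=2: ⌈45/227⌉−⌈30/227⌉ = 1−1 = 0
  …
n=15: ⌈240/227⌉−⌈225/227⌉ = 2−1 = 1  ← one
n=16: ⌈255/227⌉−⌈240/227⌉ = 2−2 = 0
n=17: ⌈270/227⌉−⌈255/227⌉ = 2−2 = 0
  …
n=30: ⌈465/227⌉−⌈450/227⌉ = 3−2 = 1  ← one
n=31: ⌈480/227⌉−⌈465/227⌉ = 3−3 = 0
n=32: ⌈495/227⌉−⌈480/227⌉ = 3−3 = 0
  …
n=45: ⌈690/227⌉−⌈675/227⌉ = 4−3 = 1  ← one
n=46: ⌈705/227⌉−⌈690/227⌉ = 4−4 = 0
n=47: ⌈720/227⌉−⌈705/227⌉ = 4−4 = 0
  …
n=60: ⌈915/227⌉−⌈900/227⌉ = 5−4 = 1  ← one
n=61: ⌈930/227⌉−⌈915/227⌉ = 5−5 = 0
n=62: ⌈945/227⌉−⌈930/227⌉ = 5−5 = 0
  …
n=75: ⌈1140/227⌉−⌈1125/227⌉ = 6−5 = 1  ← one
n=76: ⌈1155/227⌉−⌈1140/227⌉ = 6−6 = 0
n=77: ⌈1170/227⌉−⌈1155/227⌉ = 6−6 = 0
  …
n=90: ⌈1365/227⌉−⌈1350/227⌉ = 7−6 = 1  ← one
n=91: ⌈1380/227⌉−⌈1365/227⌉ = 7−7 = 0
n=92: ⌈1395/227⌉−⌈1380/227⌉ = 7−7 = 0
  …
n=105: ⌈1590/227⌉−⌈1575/227⌉ = 8−7 = 1  ← one
n=106: ⌈1605/227⌉−⌈1590/227⌉ = 8−8 = 0
n=107: ⌈1620/227⌉−⌈1605/227⌉ = 8−8 = 0
  …
n=121: ⌈1830/227⌉−⌈1815/227⌉ = 9−8 = 1  ← one
n=122: ⌈1845/227⌉−⌈1830/227⌉ = 9−9 = 0
n=123: ⌈1860/227⌉−⌈1845/227⌉ = 9−9 = 0
  …
n=136: ⌈2055/227⌉−⌈2040/227⌉ = 10−9 = 1  ← one
n=137: ⌈2070/227⌉−⌈2055/227⌉ = 10−10 = 0
n=138: ⌈2085/227⌉−⌈2070/227⌉ = 10−10 = 0
  …
n=151: ⌈2280/227⌉−⌈2265/227⌉ = 11−10 = 1  ← one
positions of the first 11 ones: 0 15 30 45 60 75 90 105 121 136 151


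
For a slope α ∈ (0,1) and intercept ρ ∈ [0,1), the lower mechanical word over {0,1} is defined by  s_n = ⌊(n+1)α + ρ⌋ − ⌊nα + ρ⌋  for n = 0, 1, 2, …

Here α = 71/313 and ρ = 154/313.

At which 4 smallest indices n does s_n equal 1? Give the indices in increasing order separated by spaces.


n=0: ⌊225/313⌋−⌊154/313⌋ = 0−0 = 0
n=1: ⌊296/313⌋−⌊225/313⌋ = 0−0 = 0
n=2: ⌊367/313⌋−⌊296/313⌋ = 1−0 = 1  ← one
n=3: ⌊438/313⌋−⌊367/313⌋ = 1−1 = 0
n=4: ⌊509/313⌋−⌊438/313⌋ = 1−1 = 0
n=5: ⌊580/313⌋−⌊509/313⌋ = 1−1 = 0
n=6: ⌊651/313⌋−⌊580/313⌋ = 2−1 = 1  ← one
n=7: ⌊722/313⌋−⌊651/313⌋ = 2−2 = 0
n=8: ⌊793/313⌋−⌊722/313⌋ = 2−2 = 0
n=9: ⌊864/313⌋−⌊793/313⌋ = 2−2 = 0
n=10: ⌊935/313⌋−⌊864/313⌋ = 2−2 = 0
n=11: ⌊1006/313⌋−⌊935/313⌋ = 3−2 = 1  ← one
n=12: ⌊1077/313⌋−⌊1006/313⌋ = 3−3 = 0
n=13: ⌊1148/313⌋−⌊1077/313⌋ = 3−3 = 0
n=14: ⌊1219/313⌋−⌊1148/313⌋ = 3−3 = 0
n=15: ⌊1290/313⌋−⌊1219/313⌋ = 4−3 = 1  ← one
positions of the first 4 ones: 2 6 11 15

2 6 11 15


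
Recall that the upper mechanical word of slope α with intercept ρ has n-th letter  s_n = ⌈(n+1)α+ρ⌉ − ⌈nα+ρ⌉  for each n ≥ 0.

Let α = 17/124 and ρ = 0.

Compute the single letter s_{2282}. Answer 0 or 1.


0

(n+1)α + ρ = (2283·17) / 124 = 38811/124
nα + ρ     = (2282·17) / 124 = 38794/124
⌈38811/124⌉ = 313,  ⌈38794/124⌉ = 313
s_{2282} = 313 − 313 = 0


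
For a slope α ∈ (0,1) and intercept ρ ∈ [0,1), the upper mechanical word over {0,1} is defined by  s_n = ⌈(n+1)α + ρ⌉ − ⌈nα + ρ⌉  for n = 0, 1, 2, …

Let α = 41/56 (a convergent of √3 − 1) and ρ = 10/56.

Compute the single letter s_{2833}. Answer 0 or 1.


(n+1)α + ρ = (2834·41 + 10) / 56 = 116204/56
nα + ρ     = (2833·41 + 10) / 56 = 116163/56
⌈116204/56⌉ = 2076,  ⌈116163/56⌉ = 2075
s_{2833} = 2076 − 2075 = 1

1


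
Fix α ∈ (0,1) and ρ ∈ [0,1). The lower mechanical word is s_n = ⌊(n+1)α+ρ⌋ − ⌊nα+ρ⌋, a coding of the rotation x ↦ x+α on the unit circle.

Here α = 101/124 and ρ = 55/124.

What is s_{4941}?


1

(n+1)α + ρ = (4942·101 + 55) / 124 = 499197/124
nα + ρ     = (4941·101 + 55) / 124 = 499096/124
⌊499197/124⌋ = 4025,  ⌊499096/124⌋ = 4024
s_{4941} = 4025 − 4024 = 1


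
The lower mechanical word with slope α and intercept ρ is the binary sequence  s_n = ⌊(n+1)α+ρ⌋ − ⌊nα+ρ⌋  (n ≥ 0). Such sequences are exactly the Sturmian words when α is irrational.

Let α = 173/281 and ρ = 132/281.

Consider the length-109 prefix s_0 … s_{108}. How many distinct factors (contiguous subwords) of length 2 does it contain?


t_n = ⌊(n·173+132)/281⌋ for n = 0 … 109:
  n=0…9: ⌊132/281⌋=0 ⌊305/281⌋=1 ⌊478/281⌋=1 ⌊651/281⌋=2 ⌊824/281⌋=2 ⌊997/281⌋=3 ⌊1170/281⌋=4 ⌊1343/281⌋=4 ⌊1516/281⌋=5 ⌊1689/281⌋=6
  n=10…19: ⌊1862/281⌋=6 ⌊2035/281⌋=7 ⌊2208/281⌋=7 ⌊2381/281⌋=8 ⌊2554/281⌋=9 ⌊2727/281⌋=9 ⌊2900/281⌋=10 ⌊3073/281⌋=10 ⌊3246/281⌋=11 ⌊3419/281⌋=12
  n=20…29: ⌊3592/281⌋=12 ⌊3765/281⌋=13 ⌊3938/281⌋=14 ⌊4111/281⌋=14 ⌊4284/281⌋=15 ⌊4457/281⌋=15 ⌊4630/281⌋=16 ⌊4803/281⌋=17 ⌊4976/281⌋=17 ⌊5149/281⌋=18
  n=30…39: ⌊5322/281⌋=18 ⌊5495/281⌋=19 ⌊5668/281⌋=20 ⌊5841/281⌋=20 ⌊6014/281⌋=21 ⌊6187/281⌋=22 ⌊6360/281⌋=22 ⌊6533/281⌋=23 ⌊6706/281⌋=23 ⌊6879/281⌋=24
  n=40…49: ⌊7052/281⌋=25 ⌊7225/281⌋=25 ⌊7398/281⌋=26 ⌊7571/281⌋=26 ⌊7744/281⌋=27 ⌊7917/281⌋=28 ⌊8090/281⌋=28 ⌊8263/281⌋=29 ⌊8436/281⌋=30 ⌊8609/281⌋=30
  n=50…59: ⌊8782/281⌋=31 ⌊8955/281⌋=31 ⌊9128/281⌋=32 ⌊9301/281⌋=33 ⌊9474/281⌋=33 ⌊9647/281⌋=34 ⌊9820/281⌋=34 ⌊9993/281⌋=35 ⌊10166/281⌋=36 ⌊10339/281⌋=36
  n=60…69: ⌊10512/281⌋=37 ⌊10685/281⌋=38 ⌊10858/281⌋=38 ⌊11031/281⌋=39 ⌊11204/281⌋=39 ⌊11377/281⌋=40 ⌊11550/281⌋=41 ⌊11723/281⌋=41 ⌊11896/281⌋=42 ⌊12069/281⌋=42
  n=70…79: ⌊12242/281⌋=43 ⌊12415/281⌋=44 ⌊12588/281⌋=44 ⌊12761/281⌋=45 ⌊12934/281⌋=46 ⌊13107/281⌋=46 ⌊13280/281⌋=47 ⌊13453/281⌋=47 ⌊13626/281⌋=48 ⌊13799/281⌋=49
  n=80…89: ⌊13972/281⌋=49 ⌊14145/281⌋=50 ⌊14318/281⌋=50 ⌊14491/281⌋=51 ⌊14664/281⌋=52 ⌊14837/281⌋=52 ⌊15010/281⌋=53 ⌊15183/281⌋=54 ⌊15356/281⌋=54 ⌊15529/281⌋=55
  n=90…99: ⌊15702/281⌋=55 ⌊15875/281⌋=56 ⌊16048/281⌋=57 ⌊16221/281⌋=57 ⌊16394/281⌋=58 ⌊16567/281⌋=58 ⌊16740/281⌋=59 ⌊16913/281⌋=60 ⌊17086/281⌋=60 ⌊17259/281⌋=61
  n=100…109: ⌊17432/281⌋=62 ⌊17605/281⌋=62 ⌊17778/281⌋=63 ⌊17951/281⌋=63 ⌊18124/281⌋=64 ⌊18297/281⌋=65 ⌊18470/281⌋=65 ⌊18643/281⌋=66 ⌊18816/281⌋=66 ⌊18989/281⌋=67
s_n = t_(n+1) − t_n for n = 0 … 108 gives
prefix = 1010110110101101011011010110101101101011010110110101101011011010110101101101011010110110101101011011010110101
slide a length-2 window over [0..1] … [107..108] (108 windows); first occurrence of each distinct factor:
  [  0..  1] 10
  [  1..  2] 01
  [  4..  5] 11
  (the other 105 windows repeat one of these)
distinct factors: {01, 10, 11}
count = 3  (Sturmian bound for length 2 is 3)

3


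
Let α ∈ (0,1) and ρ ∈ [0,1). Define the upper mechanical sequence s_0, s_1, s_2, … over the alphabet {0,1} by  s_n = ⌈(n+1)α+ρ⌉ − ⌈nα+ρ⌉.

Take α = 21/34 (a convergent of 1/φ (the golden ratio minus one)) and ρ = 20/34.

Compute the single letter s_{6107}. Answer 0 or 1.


1

(n+1)α + ρ = (6108·21 + 20) / 34 = 128288/34
nα + ρ     = (6107·21 + 20) / 34 = 128267/34
⌈128288/34⌉ = 3774,  ⌈128267/34⌉ = 3773
s_{6107} = 3774 − 3773 = 1


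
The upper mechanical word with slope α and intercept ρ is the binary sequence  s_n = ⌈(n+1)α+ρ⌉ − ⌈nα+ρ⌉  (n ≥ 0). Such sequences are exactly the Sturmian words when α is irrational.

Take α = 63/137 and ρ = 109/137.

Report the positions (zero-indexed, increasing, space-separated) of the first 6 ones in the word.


n=0: ⌈172/137⌉−⌈109/137⌉ = 2−1 = 1  ← one
n=1: ⌈235/137⌉−⌈172/137⌉ = 2−2 = 0
n=2: ⌈298/137⌉−⌈235/137⌉ = 3−2 = 1  ← one
n=3: ⌈361/137⌉−⌈298/137⌉ = 3−3 = 0
n=4: ⌈424/137⌉−⌈361/137⌉ = 4−3 = 1  ← one
n=5: ⌈487/137⌉−⌈424/137⌉ = 4−4 = 0
n=6: ⌈550/137⌉−⌈487/137⌉ = 5−4 = 1  ← one
n=7: ⌈613/137⌉−⌈550/137⌉ = 5−5 = 0
n=8: ⌈676/137⌉−⌈613/137⌉ = 5−5 = 0
n=9: ⌈739/137⌉−⌈676/137⌉ = 6−5 = 1  ← one
n=10: ⌈802/137⌉−⌈739/137⌉ = 6−6 = 0
n=11: ⌈865/137⌉−⌈802/137⌉ = 7−6 = 1  ← one
positions of the first 6 ones: 0 2 4 6 9 11

0 2 4 6 9 11


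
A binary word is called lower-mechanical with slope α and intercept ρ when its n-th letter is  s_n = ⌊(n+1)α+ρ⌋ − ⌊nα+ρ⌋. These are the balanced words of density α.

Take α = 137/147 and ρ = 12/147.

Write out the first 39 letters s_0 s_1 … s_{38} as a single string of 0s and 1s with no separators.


n=0: ⌊(1·137+12)/147⌋ − ⌊(0·137+12)/147⌋ = ⌊149/147⌋ − ⌊12/147⌋ = 1 − 0 = 1
n=1: ⌊(2·137+12)/147⌋ − ⌊(1·137+12)/147⌋ = ⌊286/147⌋ − ⌊149/147⌋ = 1 − 1 = 0
n=2: ⌊(3·137+12)/147⌋ − ⌊(2·137+12)/147⌋ = ⌊423/147⌋ − ⌊286/147⌋ = 2 − 1 = 1
n=3: ⌊(4·137+12)/147⌋ − ⌊(3·137+12)/147⌋ = ⌊560/147⌋ − ⌊423/147⌋ = 3 − 2 = 1
n=4: ⌊(5·137+12)/147⌋ − ⌊(4·137+12)/147⌋ = ⌊697/147⌋ − ⌊560/147⌋ = 4 − 3 = 1
n=5: ⌊(6·137+12)/147⌋ − ⌊(5·137+12)/147⌋ = ⌊834/147⌋ − ⌊697/147⌋ = 5 − 4 = 1
n=6: ⌊(7·137+12)/147⌋ − ⌊(6·137+12)/147⌋ = ⌊971/147⌋ − ⌊834/147⌋ = 6 − 5 = 1
n=7: ⌊(8·137+12)/147⌋ − ⌊(7·137+12)/147⌋ = ⌊1108/147⌋ − ⌊971/147⌋ = 7 − 6 = 1
n=8: ⌊(9·137+12)/147⌋ − ⌊(8·137+12)/147⌋ = ⌊1245/147⌋ − ⌊1108/147⌋ = 8 − 7 = 1
n=9: ⌊(10·137+12)/147⌋ − ⌊(9·137+12)/147⌋ = ⌊1382/147⌋ − ⌊1245/147⌋ = 9 − 8 = 1
n=10: ⌊(11·137+12)/147⌋ − ⌊(10·137+12)/147⌋ = ⌊1519/147⌋ − ⌊1382/147⌋ = 10 − 9 = 1
n=11: ⌊(12·137+12)/147⌋ − ⌊(11·137+12)/147⌋ = ⌊1656/147⌋ − ⌊1519/147⌋ = 11 − 10 = 1
n=12: ⌊(13·137+12)/147⌋ − ⌊(12·137+12)/147⌋ = ⌊1793/147⌋ − ⌊1656/147⌋ = 12 − 11 = 1
n=13: ⌊(14·137+12)/147⌋ − ⌊(13·137+12)/147⌋ = ⌊1930/147⌋ − ⌊1793/147⌋ = 13 − 12 = 1
n=14: ⌊(15·137+12)/147⌋ − ⌊(14·137+12)/147⌋ = ⌊2067/147⌋ − ⌊1930/147⌋ = 14 − 13 = 1
n=15: ⌊(16·137+12)/147⌋ − ⌊(15·137+12)/147⌋ = ⌊2204/147⌋ − ⌊2067/147⌋ = 14 − 14 = 0
n=16: ⌊(17·137+12)/147⌋ − ⌊(16·137+12)/147⌋ = ⌊2341/147⌋ − ⌊2204/147⌋ = 15 − 14 = 1
n=17: ⌊(18·137+12)/147⌋ − ⌊(17·137+12)/147⌋ = ⌊2478/147⌋ − ⌊2341/147⌋ = 16 − 15 = 1
n=18: ⌊(19·137+12)/147⌋ − ⌊(18·137+12)/147⌋ = ⌊2615/147⌋ − ⌊2478/147⌋ = 17 − 16 = 1
n=19: ⌊(20·137+12)/147⌋ − ⌊(19·137+12)/147⌋ = ⌊2752/147⌋ − ⌊2615/147⌋ = 18 − 17 = 1
n=20: ⌊(21·137+12)/147⌋ − ⌊(20·137+12)/147⌋ = ⌊2889/147⌋ − ⌊2752/147⌋ = 19 − 18 = 1
n=21: ⌊(22·137+12)/147⌋ − ⌊(21·137+12)/147⌋ = ⌊3026/147⌋ − ⌊2889/147⌋ = 20 − 19 = 1
n=22: ⌊(23·137+12)/147⌋ − ⌊(22·137+12)/147⌋ = ⌊3163/147⌋ − ⌊3026/147⌋ = 21 − 20 = 1
n=23: ⌊(24·137+12)/147⌋ − ⌊(23·137+12)/147⌋ = ⌊3300/147⌋ − ⌊3163/147⌋ = 22 − 21 = 1
n=24: ⌊(25·137+12)/147⌋ − ⌊(24·137+12)/147⌋ = ⌊3437/147⌋ − ⌊3300/147⌋ = 23 − 22 = 1
n=25: ⌊(26·137+12)/147⌋ − ⌊(25·137+12)/147⌋ = ⌊3574/147⌋ − ⌊3437/147⌋ = 24 − 23 = 1
n=26: ⌊(27·137+12)/147⌋ − ⌊(26·137+12)/147⌋ = ⌊3711/147⌋ − ⌊3574/147⌋ = 25 − 24 = 1
n=27: ⌊(28·137+12)/147⌋ − ⌊(27·137+12)/147⌋ = ⌊3848/147⌋ − ⌊3711/147⌋ = 26 − 25 = 1
n=28: ⌊(29·137+12)/147⌋ − ⌊(28·137+12)/147⌋ = ⌊3985/147⌋ − ⌊3848/147⌋ = 27 − 26 = 1
n=29: ⌊(30·137+12)/147⌋ − ⌊(29·137+12)/147⌋ = ⌊4122/147⌋ − ⌊3985/147⌋ = 28 − 27 = 1
n=30: ⌊(31·137+12)/147⌋ − ⌊(30·137+12)/147⌋ = ⌊4259/147⌋ − ⌊4122/147⌋ = 28 − 28 = 0
n=31: ⌊(32·137+12)/147⌋ − ⌊(31·137+12)/147⌋ = ⌊4396/147⌋ − ⌊4259/147⌋ = 29 − 28 = 1
n=32: ⌊(33·137+12)/147⌋ − ⌊(32·137+12)/147⌋ = ⌊4533/147⌋ − ⌊4396/147⌋ = 30 − 29 = 1
n=33: ⌊(34·137+12)/147⌋ − ⌊(33·137+12)/147⌋ = ⌊4670/147⌋ − ⌊4533/147⌋ = 31 − 30 = 1
n=34: ⌊(35·137+12)/147⌋ − ⌊(34·137+12)/147⌋ = ⌊4807/147⌋ − ⌊4670/147⌋ = 32 − 31 = 1
n=35: ⌊(36·137+12)/147⌋ − ⌊(35·137+12)/147⌋ = ⌊4944/147⌋ − ⌊4807/147⌋ = 33 − 32 = 1
n=36: ⌊(37·137+12)/147⌋ − ⌊(36·137+12)/147⌋ = ⌊5081/147⌋ − ⌊4944/147⌋ = 34 − 33 = 1
n=37: ⌊(38·137+12)/147⌋ − ⌊(37·137+12)/147⌋ = ⌊5218/147⌋ − ⌊5081/147⌋ = 35 − 34 = 1
n=38: ⌊(39·137+12)/147⌋ − ⌊(38·137+12)/147⌋ = ⌊5355/147⌋ − ⌊5218/147⌋ = 36 − 35 = 1

101111111111111011111111111111011111111


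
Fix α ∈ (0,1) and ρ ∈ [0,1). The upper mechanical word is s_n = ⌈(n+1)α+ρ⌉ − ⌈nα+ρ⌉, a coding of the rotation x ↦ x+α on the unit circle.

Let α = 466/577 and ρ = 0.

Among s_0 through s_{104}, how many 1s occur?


#1s = Σ_{n=0}^{104} s_n = Σ_{n=0}^{104} (⌈(n+1)α+ρ⌉ − ⌈nα+ρ⌉)
the sum telescopes: every ⌈nα+ρ⌉ with 0 < n < 105 appears once with + and once with −, leaving ⌈105α+ρ⌉ − ⌈0·α+ρ⌉
105α + ρ = (105·466) / 577 = 48930/577
ρ = 0/577
⌈48930/577⌉ = 85,  ⌈0/577⌉ = 0
#1s = 85 − 0 = 85

85


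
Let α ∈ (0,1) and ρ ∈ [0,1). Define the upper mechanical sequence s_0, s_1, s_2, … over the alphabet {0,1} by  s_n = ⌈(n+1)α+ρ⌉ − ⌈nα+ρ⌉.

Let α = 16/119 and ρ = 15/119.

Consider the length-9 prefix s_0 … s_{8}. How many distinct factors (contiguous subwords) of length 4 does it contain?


t_n = ⌈(n·16+15)/119⌉ for n = 0 … 9:
  n=0…9: ⌈15/119⌉=1 ⌈31/119⌉=1 ⌈47/119⌉=1 ⌈63/119⌉=1 ⌈79/119⌉=1 ⌈95/119⌉=1 ⌈111/119⌉=1 ⌈127/119⌉=2 ⌈143/119⌉=2 ⌈159/119⌉=2
s_n = t_(n+1) − t_n for n = 0 … 8 gives
prefix = 000000100
slide a length-4 window over [0..3] … [5..8] (6 windows); first occurrence of each distinct factor:
  [  0..  3] 0000
  [  3..  6] 0001
  [  4..  7] 0010
  [  5..  8] 0100
  (the other 2 windows repeat one of these)
distinct factors: {0000, 0001, 0010, 0100}
count = 4  (Sturmian bound for length 4 is 5)

4


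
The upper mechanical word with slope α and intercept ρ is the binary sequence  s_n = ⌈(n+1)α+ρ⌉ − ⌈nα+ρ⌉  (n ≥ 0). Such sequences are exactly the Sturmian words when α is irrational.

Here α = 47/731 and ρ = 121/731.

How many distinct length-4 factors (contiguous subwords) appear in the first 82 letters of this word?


t_n = ⌈(n·47+121)/731⌉ for n = 0 … 82:
  n=0…9: ⌈121/731⌉=1 ⌈168/731⌉=1 ⌈215/731⌉=1 ⌈262/731⌉=1 ⌈309/731⌉=1 ⌈356/731⌉=1 ⌈403/731⌉=1 ⌈450/731⌉=1 ⌈497/731⌉=1 ⌈544/731⌉=1
  n=10…19: ⌈591/731⌉=1 ⌈638/731⌉=1 ⌈685/731⌉=1 ⌈732/731⌉=2 ⌈779/731⌉=2 ⌈826/731⌉=2 ⌈873/731⌉=2 ⌈920/731⌉=2 ⌈967/731⌉=2 ⌈1014/731⌉=2
  n=20…29: ⌈1061/731⌉=2 ⌈1108/731⌉=2 ⌈1155/731⌉=2 ⌈1202/731⌉=2 ⌈1249/731⌉=2 ⌈1296/731⌉=2 ⌈1343/731⌉=2 ⌈1390/731⌉=2 ⌈1437/731⌉=2 ⌈1484/731⌉=3
  n=30…39: ⌈1531/731⌉=3 ⌈1578/731⌉=3 ⌈1625/731⌉=3 ⌈1672/731⌉=3 ⌈1719/731⌉=3 ⌈1766/731⌉=3 ⌈1813/731⌉=3 ⌈1860/731⌉=3 ⌈1907/731⌉=3 ⌈1954/731⌉=3
  n=40…49: ⌈2001/731⌉=3 ⌈2048/731⌉=3 ⌈2095/731⌉=3 ⌈2142/731⌉=3 ⌈2189/731⌉=3 ⌈2236/731⌉=4 ⌈2283/731⌉=4 ⌈2330/731⌉=4 ⌈2377/731⌉=4 ⌈2424/731⌉=4
  n=50…59: ⌈2471/731⌉=4 ⌈2518/731⌉=4 ⌈2565/731⌉=4 ⌈2612/731⌉=4 ⌈2659/731⌉=4 ⌈2706/731⌉=4 ⌈2753/731⌉=4 ⌈2800/731⌉=4 ⌈2847/731⌉=4 ⌈2894/731⌉=4
  n=60…69: ⌈2941/731⌉=5 ⌈2988/731⌉=5 ⌈3035/731⌉=5 ⌈3082/731⌉=5 ⌈3129/731⌉=5 ⌈3176/731⌉=5 ⌈3223/731⌉=5 ⌈3270/731⌉=5 ⌈3317/731⌉=5 ⌈3364/731⌉=5
  n=70…79: ⌈3411/731⌉=5 ⌈3458/731⌉=5 ⌈3505/731⌉=5 ⌈3552/731⌉=5 ⌈3599/731⌉=5 ⌈3646/731⌉=5 ⌈3693/731⌉=6 ⌈3740/731⌉=6 ⌈3787/731⌉=6 ⌈3834/731⌉=6
  n=80…82: ⌈3881/731⌉=6 ⌈3928/731⌉=6 ⌈3975/731⌉=6
s_n = t_(n+1) − t_n for n = 0 … 81 gives
prefix = 0000000000001000000000000000100000000000000010000000000000010000000000000001000000
slide a length-4 window over [0..3] … [78..81] (79 windows); first occurrence of each distinct factor:
  [  0..  3] 0000
  [  9.. 12] 0001
  [ 10.. 13] 0010
  [ 11.. 14] 0100
  [ 12.. 15] 1000
  (the other 74 windows repeat one of these)
distinct factors: {0000, 0001, 0010, 0100, 1000}
count = 5  (Sturmian bound for length 4 is 5)

5


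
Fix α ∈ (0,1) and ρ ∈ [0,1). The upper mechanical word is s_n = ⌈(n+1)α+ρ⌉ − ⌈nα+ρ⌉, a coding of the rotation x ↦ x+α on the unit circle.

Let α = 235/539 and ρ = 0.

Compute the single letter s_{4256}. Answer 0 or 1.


(n+1)α + ρ = (4257·235) / 539 = 1000395/539
nα + ρ     = (4256·235) / 539 = 1000160/539
⌈1000395/539⌉ = 1857,  ⌈1000160/539⌉ = 1856
s_{4256} = 1857 − 1856 = 1

1


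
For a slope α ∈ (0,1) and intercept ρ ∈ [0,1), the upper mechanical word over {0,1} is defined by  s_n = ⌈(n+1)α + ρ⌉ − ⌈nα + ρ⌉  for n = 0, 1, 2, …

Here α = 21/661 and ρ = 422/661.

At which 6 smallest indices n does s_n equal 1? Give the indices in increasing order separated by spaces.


n=0: ⌈443/661⌉−⌈422/661⌉ = 1−1 = 0
n=1: ⌈464/661⌉−⌈443/661⌉ = 1−1 = 0
  …
n=11: ⌈674/661⌉−⌈653/661⌉ = 2−1 = 1  ← one
n=12: ⌈695/661⌉−⌈674/661⌉ = 2−2 = 0
n=13: ⌈716/661⌉−⌈695/661⌉ = 2−2 = 0
  …
n=42: ⌈1325/661⌉−⌈1304/661⌉ = 3−2 = 1  ← one
n=43: ⌈1346/661⌉−⌈1325/661⌉ = 3−3 = 0
n=44: ⌈1367/661⌉−⌈1346/661⌉ = 3−3 = 0
  …
n=74: ⌈1997/661⌉−⌈1976/661⌉ = 4−3 = 1  ← one
n=75: ⌈2018/661⌉−⌈1997/661⌉ = 4−4 = 0
n=76: ⌈2039/661⌉−⌈2018/661⌉ = 4−4 = 0
  …
n=105: ⌈2648/661⌉−⌈2627/661⌉ = 5−4 = 1  ← one
n=106: ⌈2669/661⌉−⌈2648/661⌉ = 5−5 = 0
n=107: ⌈2690/661⌉−⌈2669/661⌉ = 5−5 = 0
  …
n=137: ⌈3320/661⌉−⌈3299/661⌉ = 6−5 = 1  ← one
n=138: ⌈3341/661⌉−⌈3320/661⌉ = 6−6 = 0
n=139: ⌈3362/661⌉−⌈3341/661⌉ = 6−6 = 0
  …
n=168: ⌈3971/661⌉−⌈3950/661⌉ = 7−6 = 1  ← one
positions of the first 6 ones: 11 42 74 105 137 168

11 42 74 105 137 168


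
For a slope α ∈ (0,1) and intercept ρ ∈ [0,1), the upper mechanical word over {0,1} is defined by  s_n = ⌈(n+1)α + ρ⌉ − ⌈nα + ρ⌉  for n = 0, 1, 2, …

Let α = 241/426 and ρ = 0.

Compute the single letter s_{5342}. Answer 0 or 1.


(n+1)α + ρ = (5343·241) / 426 = 1287663/426
nα + ρ     = (5342·241) / 426 = 1287422/426
⌈1287663/426⌉ = 3023,  ⌈1287422/426⌉ = 3023
s_{5342} = 3023 − 3023 = 0

0


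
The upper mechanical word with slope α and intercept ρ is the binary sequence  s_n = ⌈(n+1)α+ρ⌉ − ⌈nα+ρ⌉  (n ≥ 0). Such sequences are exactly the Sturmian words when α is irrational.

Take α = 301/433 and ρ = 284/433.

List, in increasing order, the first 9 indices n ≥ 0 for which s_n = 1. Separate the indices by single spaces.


0 1 3 4 6 7 9 10 12

n=0: ⌈585/433⌉−⌈284/433⌉ = 2−1 = 1  ← one
n=1: ⌈886/433⌉−⌈585/433⌉ = 3−2 = 1  ← one
n=2: ⌈1187/433⌉−⌈886/433⌉ = 3−3 = 0
n=3: ⌈1488/433⌉−⌈1187/433⌉ = 4−3 = 1  ← one
n=4: ⌈1789/433⌉−⌈1488/433⌉ = 5−4 = 1  ← one
n=5: ⌈2090/433⌉−⌈1789/433⌉ = 5−5 = 0
n=6: ⌈2391/433⌉−⌈2090/433⌉ = 6−5 = 1  ← one
n=7: ⌈2692/433⌉−⌈2391/433⌉ = 7−6 = 1  ← one
n=8: ⌈2993/433⌉−⌈2692/433⌉ = 7−7 = 0
n=9: ⌈3294/433⌉−⌈2993/433⌉ = 8−7 = 1  ← one
n=10: ⌈3595/433⌉−⌈3294/433⌉ = 9−8 = 1  ← one
n=11: ⌈3896/433⌉−⌈3595/433⌉ = 9−9 = 0
n=12: ⌈4197/433⌉−⌈3896/433⌉ = 10−9 = 1  ← one
positions of the first 9 ones: 0 1 3 4 6 7 9 10 12


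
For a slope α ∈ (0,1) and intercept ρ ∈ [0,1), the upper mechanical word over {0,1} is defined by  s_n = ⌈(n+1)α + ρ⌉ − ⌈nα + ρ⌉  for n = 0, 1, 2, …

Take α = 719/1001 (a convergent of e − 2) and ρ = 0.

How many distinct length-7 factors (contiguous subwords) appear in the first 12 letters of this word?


6

t_n = ⌈(n·719)/1001⌉ for n = 0 … 12:
  n=0…9: ⌈0/1001⌉=0 ⌈719/1001⌉=1 ⌈1438/1001⌉=2 ⌈2157/1001⌉=3 ⌈2876/1001⌉=3 ⌈3595/1001⌉=4 ⌈4314/1001⌉=5 ⌈5033/1001⌉=6 ⌈5752/1001⌉=6 ⌈6471/1001⌉=7
  n=10…12: ⌈7190/1001⌉=8 ⌈7909/1001⌉=8 ⌈8628/1001⌉=9
s_n = t_(n+1) − t_n for n = 0 … 11 gives
prefix = 111011101101
slide a length-7 window over [0..6] … [5..11] (6 windows); first occurrence of each distinct factor:
  [  0..  6] 1110111
  [  1..  7] 1101110
  [  2..  8] 1011101
  [  3..  9] 0111011
  [  4.. 10] 1110110
  [  5.. 11] 1101101
distinct factors: {0111011, 1011101, 1101101, 1101110, 1110110, 1110111}
count = 6  (Sturmian bound for length 7 is 8)


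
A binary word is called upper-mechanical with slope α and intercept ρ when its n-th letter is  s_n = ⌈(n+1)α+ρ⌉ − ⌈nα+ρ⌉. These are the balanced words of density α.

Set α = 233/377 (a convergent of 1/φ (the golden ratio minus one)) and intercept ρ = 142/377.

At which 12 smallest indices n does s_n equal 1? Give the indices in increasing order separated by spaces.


1 2 4 5 7 9 10 12 13 15 17 18

n=0: ⌈375/377⌉−⌈142/377⌉ = 1−1 = 0
n=1: ⌈608/377⌉−⌈375/377⌉ = 2−1 = 1  ← one
n=2: ⌈841/377⌉−⌈608/377⌉ = 3−2 = 1  ← one
n=3: ⌈1074/377⌉−⌈841/377⌉ = 3−3 = 0
n=4: ⌈1307/377⌉−⌈1074/377⌉ = 4−3 = 1  ← one
n=5: ⌈1540/377⌉−⌈1307/377⌉ = 5−4 = 1  ← one
n=6: ⌈1773/377⌉−⌈1540/377⌉ = 5−5 = 0
n=7: ⌈2006/377⌉−⌈1773/377⌉ = 6−5 = 1  ← one
n=8: ⌈2239/377⌉−⌈2006/377⌉ = 6−6 = 0
n=9: ⌈2472/377⌉−⌈2239/377⌉ = 7−6 = 1  ← one
n=10: ⌈2705/377⌉−⌈2472/377⌉ = 8−7 = 1  ← one
n=11: ⌈2938/377⌉−⌈2705/377⌉ = 8−8 = 0
n=12: ⌈3171/377⌉−⌈2938/377⌉ = 9−8 = 1  ← one
n=13: ⌈3404/377⌉−⌈3171/377⌉ = 10−9 = 1  ← one
n=14: ⌈3637/377⌉−⌈3404/377⌉ = 10−10 = 0
n=15: ⌈3870/377⌉−⌈3637/377⌉ = 11−10 = 1  ← one
n=16: ⌈4103/377⌉−⌈3870/377⌉ = 11−11 = 0
n=17: ⌈4336/377⌉−⌈4103/377⌉ = 12−11 = 1  ← one
n=18: ⌈4569/377⌉−⌈4336/377⌉ = 13−12 = 1  ← one
positions of the first 12 ones: 1 2 4 5 7 9 10 12 13 15 17 18


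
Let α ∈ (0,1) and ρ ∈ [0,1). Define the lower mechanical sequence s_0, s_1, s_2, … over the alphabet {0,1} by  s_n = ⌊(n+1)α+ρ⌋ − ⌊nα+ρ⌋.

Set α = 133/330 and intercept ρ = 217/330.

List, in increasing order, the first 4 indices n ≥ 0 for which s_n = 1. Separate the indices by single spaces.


0 3 5 8

n=0: ⌊350/330⌋−⌊217/330⌋ = 1−0 = 1  ← one
n=1: ⌊483/330⌋−⌊350/330⌋ = 1−1 = 0
n=2: ⌊616/330⌋−⌊483/330⌋ = 1−1 = 0
n=3: ⌊749/330⌋−⌊616/330⌋ = 2−1 = 1  ← one
n=4: ⌊882/330⌋−⌊749/330⌋ = 2−2 = 0
n=5: ⌊1015/330⌋−⌊882/330⌋ = 3−2 = 1  ← one
n=6: ⌊1148/330⌋−⌊1015/330⌋ = 3−3 = 0
n=7: ⌊1281/330⌋−⌊1148/330⌋ = 3−3 = 0
n=8: ⌊1414/330⌋−⌊1281/330⌋ = 4−3 = 1  ← one
positions of the first 4 ones: 0 3 5 8


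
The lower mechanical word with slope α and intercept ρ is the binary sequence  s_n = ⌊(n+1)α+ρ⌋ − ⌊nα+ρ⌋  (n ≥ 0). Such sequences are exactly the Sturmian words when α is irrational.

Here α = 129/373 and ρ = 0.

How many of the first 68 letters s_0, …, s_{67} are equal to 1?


#1s = Σ_{n=0}^{67} s_n = Σ_{n=0}^{67} (⌊(n+1)α+ρ⌋ − ⌊nα+ρ⌋)
the sum telescopes: every ⌊nα+ρ⌋ with 0 < n < 68 appears once with + and once with −, leaving ⌊68α+ρ⌋ − ⌊0·α+ρ⌋
68α + ρ = (68·129) / 373 = 8772/373
ρ = 0/373
⌊8772/373⌋ = 23,  ⌊0/373⌋ = 0
#1s = 23 − 0 = 23

23


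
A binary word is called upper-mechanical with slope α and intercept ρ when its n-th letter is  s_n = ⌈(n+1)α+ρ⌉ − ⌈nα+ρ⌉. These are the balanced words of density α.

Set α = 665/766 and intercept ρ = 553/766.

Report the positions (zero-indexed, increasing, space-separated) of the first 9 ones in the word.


0 1 2 3 4 6 7 8 9

n=0: ⌈1218/766⌉−⌈553/766⌉ = 2−1 = 1  ← one
n=1: ⌈1883/766⌉−⌈1218/766⌉ = 3−2 = 1  ← one
n=2: ⌈2548/766⌉−⌈1883/766⌉ = 4−3 = 1  ← one
n=3: ⌈3213/766⌉−⌈2548/766⌉ = 5−4 = 1  ← one
n=4: ⌈3878/766⌉−⌈3213/766⌉ = 6−5 = 1  ← one
n=5: ⌈4543/766⌉−⌈3878/766⌉ = 6−6 = 0
n=6: ⌈5208/766⌉−⌈4543/766⌉ = 7−6 = 1  ← one
n=7: ⌈5873/766⌉−⌈5208/766⌉ = 8−7 = 1  ← one
n=8: ⌈6538/766⌉−⌈5873/766⌉ = 9−8 = 1  ← one
n=9: ⌈7203/766⌉−⌈6538/766⌉ = 10−9 = 1  ← one
positions of the first 9 ones: 0 1 2 3 4 6 7 8 9


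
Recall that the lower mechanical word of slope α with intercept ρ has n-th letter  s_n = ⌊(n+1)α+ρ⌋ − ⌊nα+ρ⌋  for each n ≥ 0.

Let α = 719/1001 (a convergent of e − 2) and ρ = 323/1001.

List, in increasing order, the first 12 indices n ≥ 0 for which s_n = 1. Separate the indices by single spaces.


n=0: ⌊1042/1001⌋−⌊323/1001⌋ = 1−0 = 1  ← one
n=1: ⌊1761/1001⌋−⌊1042/1001⌋ = 1−1 = 0
n=2: ⌊2480/1001⌋−⌊1761/1001⌋ = 2−1 = 1  ← one
n=3: ⌊3199/1001⌋−⌊2480/1001⌋ = 3−2 = 1  ← one
n=4: ⌊3918/1001⌋−⌊3199/1001⌋ = 3−3 = 0
n=5: ⌊4637/1001⌋−⌊3918/1001⌋ = 4−3 = 1  ← one
n=6: ⌊5356/1001⌋−⌊4637/1001⌋ = 5−4 = 1  ← one
n=7: ⌊6075/1001⌋−⌊5356/1001⌋ = 6−5 = 1  ← one
n=8: ⌊6794/1001⌋−⌊6075/1001⌋ = 6−6 = 0
n=9: ⌊7513/1001⌋−⌊6794/1001⌋ = 7−6 = 1  ← one
n=10: ⌊8232/1001⌋−⌊7513/1001⌋ = 8−7 = 1  ← one
n=11: ⌊8951/1001⌋−⌊8232/1001⌋ = 8−8 = 0
n=12: ⌊9670/1001⌋−⌊8951/1001⌋ = 9−8 = 1  ← one
n=13: ⌊10389/1001⌋−⌊9670/1001⌋ = 10−9 = 1  ← one
n=14: ⌊11108/1001⌋−⌊10389/1001⌋ = 11−10 = 1  ← one
n=15: ⌊11827/1001⌋−⌊11108/1001⌋ = 11−11 = 0
n=16: ⌊12546/1001⌋−⌊11827/1001⌋ = 12−11 = 1  ← one
positions of the first 12 ones: 0 2 3 5 6 7 9 10 12 13 14 16

0 2 3 5 6 7 9 10 12 13 14 16


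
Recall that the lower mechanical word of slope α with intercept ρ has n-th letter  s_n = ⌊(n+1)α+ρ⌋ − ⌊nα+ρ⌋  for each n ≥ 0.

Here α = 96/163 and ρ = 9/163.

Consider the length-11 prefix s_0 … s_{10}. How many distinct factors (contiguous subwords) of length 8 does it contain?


4

t_n = ⌊(n·96+9)/163⌋ for n = 0 … 11:
  n=0…9: ⌊9/163⌋=0 ⌊105/163⌋=0 ⌊201/163⌋=1 ⌊297/163⌋=1 ⌊393/163⌋=2 ⌊489/163⌋=3 ⌊585/163⌋=3 ⌊681/163⌋=4 ⌊777/163⌋=4 ⌊873/163⌋=5
  n=10…11: ⌊969/163⌋=5 ⌊1065/163⌋=6
s_n = t_(n+1) − t_n for n = 0 … 10 gives
prefix = 01011010101
slide a length-8 window over [0..7] … [3..10] (4 windows); first occurrence of each distinct factor:
  [  0..  7] 01011010
  [  1..  8] 10110101
  [  2..  9] 01101010
  [  3.. 10] 11010101
distinct factors: {01011010, 01101010, 10110101, 11010101}
count = 4  (Sturmian bound for length 8 is 9)


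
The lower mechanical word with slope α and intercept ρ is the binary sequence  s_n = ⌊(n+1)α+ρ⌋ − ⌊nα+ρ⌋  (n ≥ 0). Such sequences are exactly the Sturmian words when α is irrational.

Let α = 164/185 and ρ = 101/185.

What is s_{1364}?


1

(n+1)α + ρ = (1365·164 + 101) / 185 = 223961/185
nα + ρ     = (1364·164 + 101) / 185 = 223797/185
⌊223961/185⌋ = 1210,  ⌊223797/185⌋ = 1209
s_{1364} = 1210 − 1209 = 1


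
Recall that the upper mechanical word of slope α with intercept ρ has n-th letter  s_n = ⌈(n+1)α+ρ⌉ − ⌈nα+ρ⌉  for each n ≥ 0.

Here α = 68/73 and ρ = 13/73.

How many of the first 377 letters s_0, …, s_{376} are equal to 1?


351

#1s = Σ_{n=0}^{376} s_n = Σ_{n=0}^{376} (⌈(n+1)α+ρ⌉ − ⌈nα+ρ⌉)
the sum telescopes: every ⌈nα+ρ⌉ with 0 < n < 377 appears once with + and once with −, leaving ⌈377α+ρ⌉ − ⌈0·α+ρ⌉
377α + ρ = (377·68 + 13) / 73 = 25649/73
ρ = 13/73
⌈25649/73⌉ = 352,  ⌈13/73⌉ = 1
#1s = 352 − 1 = 351
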